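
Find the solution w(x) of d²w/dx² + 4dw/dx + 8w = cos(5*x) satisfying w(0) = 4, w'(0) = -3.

w = -17*cos(5*x)/689 + 20*sin(5*x)/689 + 2773*cos(2*x)*exp(-2*x)/689 + 3379*exp(-2*x)*sin(2*x)/1378

Characteristic equation r² + 4r + 8 = 0 has discriminant (4)² - 4·(8) = -16 < 0, so r = -2 ± 2i.
Hence w_h = C1*cos(2*x)*exp(-2*x) + C2*exp(-2*x)*sin(2*x).
Try w_p = A*cos(5*x) + B*sin(5*x). Substituting and equating the coefficients of cos(5x) and sin(5x) gives A = -17/689, B = 20/689, so w_p = -17*cos(5*x)/689 + 20*sin(5*x)/689.
General solution: w = -17*cos(5*x)/689 + 20*sin(5*x)/689 + C1*cos(2*x)*exp(-2*x) + C2*exp(-2*x)*sin(2*x).
Apply the initial conditions: w(0) = -17/689 + C1 = 4 and w'(0) = 100/689 - 2*C1 + 2*C2 = -3. Solving gives C1 = 2773/689, C2 = 3379/1378.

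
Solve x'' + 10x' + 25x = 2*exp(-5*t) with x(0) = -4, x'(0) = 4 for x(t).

x = -4*exp(-5*t) + t**2*exp(-5*t) - 16*t*exp(-5*t)

Characteristic equation r² + 10r + 25 = 0 has discriminant (10)² - 4·(25) = 0, so r = -5 is a repeated root.
Hence x_h = (C1 + C2*t)*exp(-5*t).
Since exp(-5*t) solves the homogeneous equation (r = -5 is a root of multiplicity 2), multiply the trial by t^2. Try x_p = A*t^2*exp(-5*t). Substituting into the equation and dividing by exp(-5*t) gives A = 1, so x_p = t^2*exp(-5*t).
General solution: x = C1*exp(-5*t) + t^2*exp(-5*t) + C2*t*exp(-5*t).
Apply the initial conditions: x(0) = C1 = -4 and x'(0) = C2 - 5*C1 = 4. Solving gives C1 = -4, C2 = -16.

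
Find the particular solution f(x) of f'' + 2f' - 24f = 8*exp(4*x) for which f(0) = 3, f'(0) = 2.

f = 27*exp(-6*x)/25 + 48*exp(4*x)/25 + 4*x*exp(4*x)/5

Characteristic equation r² + 2r - 24 = 0 factors as (r - 4)(r + 6) = 0, so r = 4, -6.
Hence f_h = C1*exp(4*x) + C2*exp(-6*x).
Since exp(4*x) solves the homogeneous equation (r = 4 is a root of multiplicity 1), multiply the trial by x. Try f_p = A*x*exp(4*x). Substituting into the equation and dividing by exp(4*x) gives A = 4/5, so f_p = 4*x*exp(4*x)/5.
General solution: f = C1*exp(4*x) + C2*exp(-6*x) + 4*x*exp(4*x)/5.
Apply the initial conditions: f(0) = C1 + C2 = 3 and f'(0) = 4/5 - 6*C2 + 4*C1 = 2. Solving gives C1 = 48/25, C2 = 27/25.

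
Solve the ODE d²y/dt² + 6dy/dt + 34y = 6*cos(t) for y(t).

y = 4*sin(t)/125 + 22*cos(t)/125 + C1*cos(5*t)*exp(-3*t) + C2*exp(-3*t)*sin(5*t)

Characteristic equation r² + 6r + 34 = 0 has discriminant (6)² - 4·(34) = -100 < 0, so r = -3 ± 5i.
Hence y_h = C1*cos(5*t)*exp(-3*t) + C2*exp(-3*t)*sin(5*t).
Try y_p = A*cos(t) + B*sin(t). Substituting and equating the coefficients of cos(t) and sin(t) gives A = 22/125, B = 4/125, so y_p = 4*sin(t)/125 + 22*cos(t)/125.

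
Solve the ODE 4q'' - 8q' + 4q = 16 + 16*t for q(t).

Divide through by 4: q'' - 2q' + q = 4 + 4*t.
Characteristic equation r² - 2r + 1 = 0 has discriminant (-2)² - 4·(1) = 0, so r = 1 is a repeated root.
Hence q_h = (C1 + C2*t)*exp(t).
For the particular solution try q_p = A0 + A1*t. Substituting and matching coefficients of each power of t gives A0 = 12, A1 = 4, so q_p = 12 + 4*t.

q = 12 + 4*t + C1*exp(t) + C2*t*exp(t)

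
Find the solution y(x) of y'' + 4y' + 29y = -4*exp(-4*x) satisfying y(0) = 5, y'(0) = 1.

y = -4*exp(-4*x)/29 + 149*cos(5*x)*exp(-2*x)/29 + 311*exp(-2*x)*sin(5*x)/145

Characteristic equation r² + 4r + 29 = 0 has discriminant (4)² - 4·(29) = -100 < 0, so r = -2 ± 5i.
Hence y_h = C1*cos(5*x)*exp(-2*x) + C2*exp(-2*x)*sin(5*x).
Try y_p = A*exp(-4*x). Substituting into the equation and dividing by exp(-4*x) gives A = -4/29, so y_p = -4*exp(-4*x)/29.
General solution: y = -4*exp(-4*x)/29 + C1*cos(5*x)*exp(-2*x) + C2*exp(-2*x)*sin(5*x).
Apply the initial conditions: y(0) = -4/29 + C1 = 5 and y'(0) = 16/29 - 2*C1 + 5*C2 = 1. Solving gives C1 = 149/29, C2 = 311/145.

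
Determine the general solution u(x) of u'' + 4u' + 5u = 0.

Characteristic equation r² + 4r + 5 = 0 has discriminant (4)² - 4·(5) = -4 < 0, so r = -2 ± i.
Hence u_h = C1*cos(x)*exp(-2*x) + C2*exp(-2*x)*sin(x).

u = C1*cos(x)*exp(-2*x) + C2*exp(-2*x)*sin(x)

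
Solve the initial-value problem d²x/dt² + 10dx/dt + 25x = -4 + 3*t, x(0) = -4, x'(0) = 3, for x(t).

Characteristic equation r² + 10r + 25 = 0 has discriminant (10)² - 4·(25) = 0, so r = -5 is a repeated root.
Hence x_h = (C1 + C2*t)*exp(-5*t).
For the particular solution try x_p = A0 + A1*t. Substituting and matching coefficients of each power of t gives A0 = -26/125, A1 = 3/25, so x_p = -26/125 + 3*t/25.
General solution: x = -26/125 + 3*t/25 + C1*exp(-5*t) + C2*t*exp(-5*t).
Apply the initial conditions: x(0) = -26/125 + C1 = -4 and x'(0) = 3/25 + C2 - 5*C1 = 3. Solving gives C1 = -474/125, C2 = -402/25.

x = -26/125 - 474*exp(-5*t)/125 + 3*t/25 - 402*t*exp(-5*t)/25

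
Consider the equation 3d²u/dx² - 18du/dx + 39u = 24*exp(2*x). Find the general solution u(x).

u = 8*exp(2*x)/5 + C1*cos(2*x)*exp(3*x) + C2*exp(3*x)*sin(2*x)

Divide through by 3: u'' - 6u' + 13u = 8*exp(2*x).
Characteristic equation r² - 6r + 13 = 0 has discriminant (-6)² - 4·(13) = -16 < 0, so r = 3 ± 2i.
Hence u_h = C1*cos(2*x)*exp(3*x) + C2*exp(3*x)*sin(2*x).
Try u_p = A*exp(2*x). Substituting into the equation and dividing by exp(2*x) gives A = 8/5, so u_p = 8*exp(2*x)/5.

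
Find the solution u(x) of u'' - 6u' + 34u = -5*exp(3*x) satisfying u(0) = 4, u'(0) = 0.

u = -exp(3*x)/5 - 12*exp(3*x)*sin(5*x)/5 + 21*cos(5*x)*exp(3*x)/5

Characteristic equation r² - 6r + 34 = 0 has discriminant (-6)² - 4·(34) = -100 < 0, so r = 3 ± 5i.
Hence u_h = C1*cos(5*x)*exp(3*x) + C2*exp(3*x)*sin(5*x).
Try u_p = A*exp(3*x). Substituting into the equation and dividing by exp(3*x) gives A = -1/5, so u_p = -exp(3*x)/5.
General solution: u = -exp(3*x)/5 + C1*cos(5*x)*exp(3*x) + C2*exp(3*x)*sin(5*x).
Apply the initial conditions: u(0) = -1/5 + C1 = 4 and u'(0) = -3/5 + 3*C1 + 5*C2 = 0. Solving gives C1 = 21/5, C2 = -12/5.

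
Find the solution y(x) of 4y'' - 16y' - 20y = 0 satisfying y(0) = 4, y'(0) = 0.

Divide through by 4: y'' - 4y' - 5y = 0.
Characteristic equation r² - 4r - 5 = 0 factors as (r - 5)(r + 1) = 0, so r = 5, -1.
Hence y_h = C1*exp(5*x) + C2*exp(-x).
Apply the initial conditions: y(0) = C1 + C2 = 4 and y'(0) = -C2 + 5*C1 = 0. Solving gives C1 = 2/3, C2 = 10/3.

y = 2*exp(5*x)/3 + 10*exp(-x)/3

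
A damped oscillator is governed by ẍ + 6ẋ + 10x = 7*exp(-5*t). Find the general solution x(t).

x = 7*exp(-5*t)/5 + C1*cos(t)*exp(-3*t) + C2*exp(-3*t)*sin(t)

Characteristic equation r² + 6r + 10 = 0 has discriminant (6)² - 4·(10) = -4 < 0, so r = -3 ± i.
Hence x_h = C1*cos(t)*exp(-3*t) + C2*exp(-3*t)*sin(t).
Try x_p = A*exp(-5*t). Substituting into the equation and dividing by exp(-5*t) gives A = 7/5, so x_p = 7*exp(-5*t)/5.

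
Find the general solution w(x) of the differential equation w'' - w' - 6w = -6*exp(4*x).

Characteristic equation r² - r - 6 = 0 factors as (r + 2)(r - 3) = 0, so r = -2, 3.
Hence w_h = C1*exp(-2*x) + C2*exp(3*x).
Try w_p = A*exp(4*x). Substituting into the equation and dividing by exp(4*x) gives A = -1, so w_p = -exp(4*x).

w = -exp(4*x) + C1*exp(-2*x) + C2*exp(3*x)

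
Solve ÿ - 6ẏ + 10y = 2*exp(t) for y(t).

y = 2*exp(t)/5 + C1*cos(t)*exp(3*t) + C2*exp(3*t)*sin(t)

Characteristic equation r² - 6r + 10 = 0 has discriminant (-6)² - 4·(10) = -4 < 0, so r = 3 ± i.
Hence y_h = C1*cos(t)*exp(3*t) + C2*exp(3*t)*sin(t).
Try y_p = A*exp(t). Substituting into the equation and dividing by exp(t) gives A = 2/5, so y_p = 2*exp(t)/5.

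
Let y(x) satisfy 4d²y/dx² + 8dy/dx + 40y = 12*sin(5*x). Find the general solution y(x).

Divide through by 4: y'' + 2y' + 10y = 3*sin(5*x).
Characteristic equation r² + 2r + 10 = 0 has discriminant (2)² - 4·(10) = -36 < 0, so r = -1 ± 3i.
Hence y_h = C1*cos(3*x)*exp(-x) + C2*exp(-x)*sin(3*x).
Try y_p = A*cos(5*x) + B*sin(5*x). Substituting and equating the coefficients of cos(5x) and sin(5x) gives A = -6/65, B = -9/65, so y_p = -9*sin(5*x)/65 - 6*cos(5*x)/65.

y = -9*sin(5*x)/65 - 6*cos(5*x)/65 + C1*cos(3*x)*exp(-x) + C2*exp(-x)*sin(3*x)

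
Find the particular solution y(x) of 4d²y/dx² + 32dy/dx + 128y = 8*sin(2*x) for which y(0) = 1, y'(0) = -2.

Divide through by 4: y'' + 8y' + 32y = 2*sin(2*x).
Characteristic equation r² + 8r + 32 = 0 has discriminant (8)² - 4·(32) = -64 < 0, so r = -4 ± 4i.
Hence y_h = C1*cos(4*x)*exp(-4*x) + C2*exp(-4*x)*sin(4*x).
Try y_p = A*cos(2*x) + B*sin(2*x). Substituting and equating the coefficients of cos(2x) and sin(2x) gives A = -2/65, B = 7/130, so y_p = -2*cos(2*x)/65 + 7*sin(2*x)/130.
General solution: y = -2*cos(2*x)/65 + 7*sin(2*x)/130 + C1*cos(4*x)*exp(-4*x) + C2*exp(-4*x)*sin(4*x).
Apply the initial conditions: y(0) = -2/65 + C1 = 1 and y'(0) = 7/65 - 4*C1 + 4*C2 = -2. Solving gives C1 = 67/65, C2 = 131/260.

y = -2*cos(2*x)/65 + 7*sin(2*x)/130 + 67*cos(4*x)*exp(-4*x)/65 + 131*exp(-4*x)*sin(4*x)/260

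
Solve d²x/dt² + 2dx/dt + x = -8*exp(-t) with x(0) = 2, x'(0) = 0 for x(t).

Characteristic equation r² + 2r + 1 = 0 has discriminant (2)² - 4·(1) = 0, so r = -1 is a repeated root.
Hence x_h = (C1 + C2*t)*exp(-t).
Since exp(-t) solves the homogeneous equation (r = -1 is a root of multiplicity 2), multiply the trial by t^2. Try x_p = A*t^2*exp(-t). Substituting into the equation and dividing by exp(-t) gives A = -4, so x_p = -4*t^2*exp(-t).
General solution: x = C1*exp(-t) - 4*t^2*exp(-t) + C2*t*exp(-t).
Apply the initial conditions: x(0) = C1 = 2 and x'(0) = C2 - C1 = 0. Solving gives C1 = 2, C2 = 2.

x = 2*exp(-t) - 4*t**2*exp(-t) + 2*t*exp(-t)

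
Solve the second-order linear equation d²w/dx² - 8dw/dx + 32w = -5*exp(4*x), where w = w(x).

w = -5*exp(4*x)/16 + C1*cos(4*x)*exp(4*x) + C2*exp(4*x)*sin(4*x)

Characteristic equation r² - 8r + 32 = 0 has discriminant (-8)² - 4·(32) = -64 < 0, so r = 4 ± 4i.
Hence w_h = C1*cos(4*x)*exp(4*x) + C2*exp(4*x)*sin(4*x).
Try w_p = A*exp(4*x). Substituting into the equation and dividing by exp(4*x) gives A = -5/16, so w_p = -5*exp(4*x)/16.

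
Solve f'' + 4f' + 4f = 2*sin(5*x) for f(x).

f = -42*sin(5*x)/841 - 40*cos(5*x)/841 + C1*exp(-2*x) + C2*x*exp(-2*x)

Characteristic equation r² + 4r + 4 = 0 has discriminant (4)² - 4·(4) = 0, so r = -2 is a repeated root.
Hence f_h = (C1 + C2*x)*exp(-2*x).
Try f_p = A*cos(5*x) + B*sin(5*x). Substituting and equating the coefficients of cos(5x) and sin(5x) gives A = -40/841, B = -42/841, so f_p = -42*sin(5*x)/841 - 40*cos(5*x)/841.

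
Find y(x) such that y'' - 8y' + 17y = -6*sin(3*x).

y = -9*cos(3*x)/40 - 3*sin(3*x)/40 + C1*cos(x)*exp(4*x) + C2*exp(4*x)*sin(x)

Characteristic equation r² - 8r + 17 = 0 has discriminant (-8)² - 4·(17) = -4 < 0, so r = 4 ± i.
Hence y_h = C1*cos(x)*exp(4*x) + C2*exp(4*x)*sin(x).
Try y_p = A*cos(3*x) + B*sin(3*x). Substituting and equating the coefficients of cos(3x) and sin(3x) gives A = -9/40, B = -3/40, so y_p = -9*cos(3*x)/40 - 3*sin(3*x)/40.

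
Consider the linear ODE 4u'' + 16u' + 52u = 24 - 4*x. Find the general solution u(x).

Divide through by 4: u'' + 4u' + 13u = 6 - x.
Characteristic equation r² + 4r + 13 = 0 has discriminant (4)² - 4·(13) = -36 < 0, so r = -2 ± 3i.
Hence u_h = C1*cos(3*x)*exp(-2*x) + C2*exp(-2*x)*sin(3*x).
For the particular solution try u_p = A0 + A1*x. Substituting and matching coefficients of each power of x gives A0 = 82/169, A1 = -1/13, so u_p = 82/169 - x/13.

u = 82/169 - x/13 + C1*cos(3*x)*exp(-2*x) + C2*exp(-2*x)*sin(3*x)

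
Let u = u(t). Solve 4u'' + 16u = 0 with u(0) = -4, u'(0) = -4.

u = -4*cos(2*t) - 2*sin(2*t)

Divide through by 4: u'' + 4u = 0.
Characteristic equation r² + 4 = 0 has discriminant (0)² - 4·(4) = -16 < 0, so r = ± 2i.
Hence u_h = C1*cos(2*t) + C2*sin(2*t).
Apply the initial conditions: u(0) = C1 = -4 and u'(0) = 2*C2 = -4. Solving gives C1 = -4, C2 = -2.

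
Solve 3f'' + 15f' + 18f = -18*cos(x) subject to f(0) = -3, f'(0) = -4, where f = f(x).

Divide through by 3: f'' + 5f' + 6f = -6*cos(x).
Characteristic equation r² + 5r + 6 = 0 factors as (r + 2)(r + 3) = 0, so r = -2, -3.
Hence f_h = C1*exp(-2*x) + C2*exp(-3*x).
Try f_p = A*cos(x) + B*sin(x). Substituting and equating the coefficients of cos(x) and sin(x) gives A = -3/5, B = -3/5, so f_p = -3*cos(x)/5 - 3*sin(x)/5.
General solution: f = -3*cos(x)/5 - 3*sin(x)/5 + C1*exp(-2*x) + C2*exp(-3*x).
Apply the initial conditions: f(0) = -3/5 + C1 + C2 = -3 and f'(0) = -3/5 - 3*C2 - 2*C1 = -4. Solving gives C1 = -53/5, C2 = 41/5.

f = -53*exp(-2*x)/5 - 3*cos(x)/5 - 3*sin(x)/5 + 41*exp(-3*x)/5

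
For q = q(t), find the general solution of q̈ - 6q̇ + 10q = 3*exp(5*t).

Characteristic equation r² - 6r + 10 = 0 has discriminant (-6)² - 4·(10) = -4 < 0, so r = 3 ± i.
Hence q_h = C1*cos(t)*exp(3*t) + C2*exp(3*t)*sin(t).
Try q_p = A*exp(5*t). Substituting into the equation and dividing by exp(5*t) gives A = 3/5, so q_p = 3*exp(5*t)/5.

q = 3*exp(5*t)/5 + C1*cos(t)*exp(3*t) + C2*exp(3*t)*sin(t)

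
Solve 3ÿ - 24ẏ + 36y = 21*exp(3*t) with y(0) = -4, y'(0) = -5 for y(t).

Divide through by 3: y'' - 8y' + 12y = 7*exp(3*t).
Characteristic equation r² - 8r + 12 = 0 factors as (r - 2)(r - 6) = 0, so r = 2, 6.
Hence y_h = C1*exp(2*t) + C2*exp(6*t).
Try y_p = A*exp(3*t). Substituting into the equation and dividing by exp(3*t) gives A = -7/3, so y_p = -7*exp(3*t)/3.
General solution: y = -7*exp(3*t)/3 + C1*exp(2*t) + C2*exp(6*t).
Apply the initial conditions: y(0) = -7/3 + C1 + C2 = -4 and y'(0) = -7 + 2*C1 + 6*C2 = -5. Solving gives C1 = -3, C2 = 4/3.

y = -3*exp(2*t) - 7*exp(3*t)/3 + 4*exp(6*t)/3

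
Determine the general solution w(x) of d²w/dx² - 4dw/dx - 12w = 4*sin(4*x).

w = -7*sin(4*x)/65 + 4*cos(4*x)/65 + C1*exp(6*x) + C2*exp(-2*x)

Characteristic equation r² - 4r - 12 = 0 factors as (r - 6)(r + 2) = 0, so r = 6, -2.
Hence w_h = C1*exp(6*x) + C2*exp(-2*x).
Try w_p = A*cos(4*x) + B*sin(4*x). Substituting and equating the coefficients of cos(4x) and sin(4x) gives A = 4/65, B = -7/65, so w_p = -7*sin(4*x)/65 + 4*cos(4*x)/65.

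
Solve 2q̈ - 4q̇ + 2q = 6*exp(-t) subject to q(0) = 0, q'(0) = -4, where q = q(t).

q = -3*exp(t)/4 + 3*exp(-t)/4 - 5*t*exp(t)/2

Divide through by 2: q'' - 2q' + q = 3*exp(-t).
Characteristic equation r² - 2r + 1 = 0 has discriminant (-2)² - 4·(1) = 0, so r = 1 is a repeated root.
Hence q_h = (C1 + C2*t)*exp(t).
Try q_p = A*exp(-t). Substituting into the equation and dividing by exp(-t) gives A = 3/4, so q_p = 3*exp(-t)/4.
General solution: q = 3*exp(-t)/4 + C1*exp(t) + C2*t*exp(t).
Apply the initial conditions: q(0) = 3/4 + C1 = 0 and q'(0) = -3/4 + C1 + C2 = -4. Solving gives C1 = -3/4, C2 = -5/2.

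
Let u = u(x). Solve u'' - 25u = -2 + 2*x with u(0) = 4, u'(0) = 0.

u = 2/25 - 2*x/25 + 244*exp(-5*x)/125 + 246*exp(5*x)/125

Characteristic equation r² - 25 = 0 factors as (r - 5)(r + 5) = 0, so r = 5, -5.
Hence u_h = C1*exp(5*x) + C2*exp(-5*x).
For the particular solution try u_p = A0 + A1*x. Substituting and matching coefficients of each power of x gives A0 = 2/25, A1 = -2/25, so u_p = 2/25 - 2*x/25.
General solution: u = 2/25 - 2*x/25 + C1*exp(5*x) + C2*exp(-5*x).
Apply the initial conditions: u(0) = 2/25 + C1 + C2 = 4 and u'(0) = -2/25 - 5*C2 + 5*C1 = 0. Solving gives C1 = 246/125, C2 = 244/125.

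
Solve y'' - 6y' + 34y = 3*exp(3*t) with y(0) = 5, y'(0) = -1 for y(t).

y = 3*exp(3*t)/25 - 16*exp(3*t)*sin(5*t)/5 + 122*cos(5*t)*exp(3*t)/25

Characteristic equation r² - 6r + 34 = 0 has discriminant (-6)² - 4·(34) = -100 < 0, so r = 3 ± 5i.
Hence y_h = C1*cos(5*t)*exp(3*t) + C2*exp(3*t)*sin(5*t).
Try y_p = A*exp(3*t). Substituting into the equation and dividing by exp(3*t) gives A = 3/25, so y_p = 3*exp(3*t)/25.
General solution: y = 3*exp(3*t)/25 + C1*cos(5*t)*exp(3*t) + C2*exp(3*t)*sin(5*t).
Apply the initial conditions: y(0) = 3/25 + C1 = 5 and y'(0) = 9/25 + 3*C1 + 5*C2 = -1. Solving gives C1 = 122/25, C2 = -16/5.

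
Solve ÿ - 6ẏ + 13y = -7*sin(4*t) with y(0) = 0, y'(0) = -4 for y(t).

y = -56*cos(4*t)/195 + 7*sin(4*t)/195 - 488*exp(3*t)*sin(2*t)/195 + 56*cos(2*t)*exp(3*t)/195

Characteristic equation r² - 6r + 13 = 0 has discriminant (-6)² - 4·(13) = -16 < 0, so r = 3 ± 2i.
Hence y_h = C1*cos(2*t)*exp(3*t) + C2*exp(3*t)*sin(2*t).
Try y_p = A*cos(4*t) + B*sin(4*t). Substituting and equating the coefficients of cos(4t) and sin(4t) gives A = -56/195, B = 7/195, so y_p = -56*cos(4*t)/195 + 7*sin(4*t)/195.
General solution: y = -56*cos(4*t)/195 + 7*sin(4*t)/195 + C1*cos(2*t)*exp(3*t) + C2*exp(3*t)*sin(2*t).
Apply the initial conditions: y(0) = -56/195 + C1 = 0 and y'(0) = 28/195 + 2*C2 + 3*C1 = -4. Solving gives C1 = 56/195, C2 = -488/195.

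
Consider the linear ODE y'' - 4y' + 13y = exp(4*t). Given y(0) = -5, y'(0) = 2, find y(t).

y = exp(4*t)/13 - 66*cos(3*t)*exp(2*t)/13 + 154*exp(2*t)*sin(3*t)/39

Characteristic equation r² - 4r + 13 = 0 has discriminant (-4)² - 4·(13) = -36 < 0, so r = 2 ± 3i.
Hence y_h = C1*cos(3*t)*exp(2*t) + C2*exp(2*t)*sin(3*t).
Try y_p = A*exp(4*t). Substituting into the equation and dividing by exp(4*t) gives A = 1/13, so y_p = exp(4*t)/13.
General solution: y = exp(4*t)/13 + C1*cos(3*t)*exp(2*t) + C2*exp(2*t)*sin(3*t).
Apply the initial conditions: y(0) = 1/13 + C1 = -5 and y'(0) = 4/13 + 2*C1 + 3*C2 = 2. Solving gives C1 = -66/13, C2 = 154/39.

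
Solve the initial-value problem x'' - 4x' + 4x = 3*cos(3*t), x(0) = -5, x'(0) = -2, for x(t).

Characteristic equation r² - 4r + 4 = 0 has discriminant (-4)² - 4·(4) = 0, so r = 2 is a repeated root.
Hence x_h = (C1 + C2*t)*exp(2*t).
Try x_p = A*cos(3*t) + B*sin(3*t). Substituting and equating the coefficients of cos(3t) and sin(3t) gives A = -15/169, B = -36/169, so x_p = -36*sin(3*t)/169 - 15*cos(3*t)/169.
General solution: x = -36*sin(3*t)/169 - 15*cos(3*t)/169 + C1*exp(2*t) + C2*t*exp(2*t).
Apply the initial conditions: x(0) = -15/169 + C1 = -5 and x'(0) = -108/169 + C2 + 2*C1 = -2. Solving gives C1 = -830/169, C2 = 110/13.

x = -830*exp(2*t)/169 - 36*sin(3*t)/169 - 15*cos(3*t)/169 + 110*t*exp(2*t)/13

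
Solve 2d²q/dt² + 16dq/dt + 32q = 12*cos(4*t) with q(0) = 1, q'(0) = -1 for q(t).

q = 3*sin(4*t)/16 + 9*t*exp(-4*t)/4 + exp(-4*t)

Divide through by 2: q'' + 8q' + 16q = 6*cos(4*t).
Characteristic equation r² + 8r + 16 = 0 has discriminant (8)² - 4·(16) = 0, so r = -4 is a repeated root.
Hence q_h = (C1 + C2*t)*exp(-4*t).
Try q_p = A*cos(4*t) + B*sin(4*t). Substituting and equating the coefficients of cos(4t) and sin(4t) gives A = 0, B = 3/16, so q_p = 3*sin(4*t)/16.
General solution: q = 3*sin(4*t)/16 + C1*exp(-4*t) + C2*t*exp(-4*t).
Apply the initial conditions: q(0) = C1 = 1 and q'(0) = 3/4 + C2 - 4*C1 = -1. Solving gives C1 = 1, C2 = 9/4.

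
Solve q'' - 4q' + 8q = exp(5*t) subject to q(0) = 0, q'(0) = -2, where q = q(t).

Characteristic equation r² - 4r + 8 = 0 has discriminant (-4)² - 4·(8) = -16 < 0, so r = 2 ± 2i.
Hence q_h = C1*cos(2*t)*exp(2*t) + C2*exp(2*t)*sin(2*t).
Try q_p = A*exp(5*t). Substituting into the equation and dividing by exp(5*t) gives A = 1/13, so q_p = exp(5*t)/13.
General solution: q = exp(5*t)/13 + C1*cos(2*t)*exp(2*t) + C2*exp(2*t)*sin(2*t).
Apply the initial conditions: q(0) = 1/13 + C1 = 0 and q'(0) = 5/13 + 2*C1 + 2*C2 = -2. Solving gives C1 = -1/13, C2 = -29/26.

q = exp(5*t)/13 - 29*exp(2*t)*sin(2*t)/26 - cos(2*t)*exp(2*t)/13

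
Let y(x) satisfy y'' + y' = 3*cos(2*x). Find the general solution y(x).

y = C2 - 3*cos(2*x)/5 + 3*sin(2*x)/10 + C1*exp(-x)

Characteristic equation r² + r = 0 factors as (r + 1)r = 0, so r = -1, 0.
Hence y_h = C1*exp(-x) + C2.
Try y_p = A*cos(2*x) + B*sin(2*x). Substituting and equating the coefficients of cos(2x) and sin(2x) gives A = -3/5, B = 3/10, so y_p = -3*cos(2*x)/5 + 3*sin(2*x)/10.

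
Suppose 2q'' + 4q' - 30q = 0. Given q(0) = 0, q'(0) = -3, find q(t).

Divide through by 2: q'' + 2q' - 15q = 0.
Characteristic equation r² + 2r - 15 = 0 factors as (r + 5)(r - 3) = 0, so r = -5, 3.
Hence q_h = C1*exp(-5*t) + C2*exp(3*t).
Apply the initial conditions: q(0) = C1 + C2 = 0 and q'(0) = -5*C1 + 3*C2 = -3. Solving gives C1 = 3/8, C2 = -3/8.

q = -3*exp(3*t)/8 + 3*exp(-5*t)/8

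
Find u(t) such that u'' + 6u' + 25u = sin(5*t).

u = -cos(5*t)/30 + C1*cos(4*t)*exp(-3*t) + C2*exp(-3*t)*sin(4*t)

Characteristic equation r² + 6r + 25 = 0 has discriminant (6)² - 4·(25) = -64 < 0, so r = -3 ± 4i.
Hence u_h = C1*cos(4*t)*exp(-3*t) + C2*exp(-3*t)*sin(4*t).
Try u_p = A*cos(5*t) + B*sin(5*t). Substituting and equating the coefficients of cos(5t) and sin(5t) gives A = -1/30, B = 0, so u_p = -cos(5*t)/30.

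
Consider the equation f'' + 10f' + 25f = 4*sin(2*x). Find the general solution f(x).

Characteristic equation r² + 10r + 25 = 0 has discriminant (10)² - 4·(25) = 0, so r = -5 is a repeated root.
Hence f_h = (C1 + C2*x)*exp(-5*x).
Try f_p = A*cos(2*x) + B*sin(2*x). Substituting and equating the coefficients of cos(2x) and sin(2x) gives A = -80/841, B = 84/841, so f_p = -80*cos(2*x)/841 + 84*sin(2*x)/841.

f = -80*cos(2*x)/841 + 84*sin(2*x)/841 + C1*exp(-5*x) + C2*x*exp(-5*x)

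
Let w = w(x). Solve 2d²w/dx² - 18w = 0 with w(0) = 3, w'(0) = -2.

w = 7*exp(3*x)/6 + 11*exp(-3*x)/6

Divide through by 2: w'' - 9w = 0.
Characteristic equation r² - 9 = 0 factors as (r - 3)(r + 3) = 0, so r = 3, -3.
Hence w_h = C1*exp(3*x) + C2*exp(-3*x).
Apply the initial conditions: w(0) = C1 + C2 = 3 and w'(0) = -3*C2 + 3*C1 = -2. Solving gives C1 = 7/6, C2 = 11/6.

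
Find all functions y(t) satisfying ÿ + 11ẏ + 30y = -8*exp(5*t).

y = -4*exp(5*t)/55 + C1*exp(-5*t) + C2*exp(-6*t)

Characteristic equation r² + 11r + 30 = 0 factors as (r + 5)(r + 6) = 0, so r = -5, -6.
Hence y_h = C1*exp(-5*t) + C2*exp(-6*t).
Try y_p = A*exp(5*t). Substituting into the equation and dividing by exp(5*t) gives A = -4/55, so y_p = -4*exp(5*t)/55.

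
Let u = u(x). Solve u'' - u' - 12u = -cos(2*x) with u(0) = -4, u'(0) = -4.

Characteristic equation r² - r - 12 = 0 factors as (r - 4)(r + 3) = 0, so r = 4, -3.
Hence u_h = C1*exp(4*x) + C2*exp(-3*x).
Try u_p = A*cos(2*x) + B*sin(2*x). Substituting and equating the coefficients of cos(2x) and sin(2x) gives A = 4/65, B = 1/130, so u_p = sin(2*x)/130 + 4*cos(2*x)/65.
General solution: u = sin(2*x)/130 + 4*cos(2*x)/65 + C1*exp(4*x) + C2*exp(-3*x).
Apply the initial conditions: u(0) = 4/65 + C1 + C2 = -4 and u'(0) = 1/65 - 3*C2 + 4*C1 = -4. Solving gives C1 = -81/35, C2 = -159/91.

u = -159*exp(-3*x)/91 - 81*exp(4*x)/35 + sin(2*x)/130 + 4*cos(2*x)/65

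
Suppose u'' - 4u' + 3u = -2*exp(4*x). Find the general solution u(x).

u = -2*exp(4*x)/3 + C1*exp(x) + C2*exp(3*x)

Characteristic equation r² - 4r + 3 = 0 factors as (r - 1)(r - 3) = 0, so r = 1, 3.
Hence u_h = C1*exp(x) + C2*exp(3*x).
Try u_p = A*exp(4*x). Substituting into the equation and dividing by exp(4*x) gives A = -2/3, so u_p = -2*exp(4*x)/3.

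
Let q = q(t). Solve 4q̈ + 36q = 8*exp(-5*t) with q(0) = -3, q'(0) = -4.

q = -52*cos(3*t)/17 - 21*sin(3*t)/17 + exp(-5*t)/17

Divide through by 4: q'' + 9q = 2*exp(-5*t).
Characteristic equation r² + 9 = 0 has discriminant (0)² - 4·(9) = -36 < 0, so r = ± 3i.
Hence q_h = C1*cos(3*t) + C2*sin(3*t).
Try q_p = A*exp(-5*t). Substituting into the equation and dividing by exp(-5*t) gives A = 1/17, so q_p = exp(-5*t)/17.
General solution: q = exp(-5*t)/17 + C1*cos(3*t) + C2*sin(3*t).
Apply the initial conditions: q(0) = 1/17 + C1 = -3 and q'(0) = -5/17 + 3*C2 = -4. Solving gives C1 = -52/17, C2 = -21/17.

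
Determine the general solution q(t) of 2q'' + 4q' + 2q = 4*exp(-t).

Divide through by 2: q'' + 2q' + q = 2*exp(-t).
Characteristic equation r² + 2r + 1 = 0 has discriminant (2)² - 4·(1) = 0, so r = -1 is a repeated root.
Hence q_h = (C1 + C2*t)*exp(-t).
Since exp(-t) solves the homogeneous equation (r = -1 is a root of multiplicity 2), multiply the trial by t^2. Try q_p = A*t^2*exp(-t). Substituting into the equation and dividing by exp(-t) gives A = 1, so q_p = t^2*exp(-t).

q = C1*exp(-t) + t**2*exp(-t) + C2*t*exp(-t)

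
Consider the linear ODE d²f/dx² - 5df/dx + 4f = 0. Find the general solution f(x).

Characteristic equation r² - 5r + 4 = 0 factors as (r - 4)(r - 1) = 0, so r = 4, 1.
Hence f_h = C1*exp(4*x) + C2*exp(x).

f = C1*exp(4*x) + C2*exp(x)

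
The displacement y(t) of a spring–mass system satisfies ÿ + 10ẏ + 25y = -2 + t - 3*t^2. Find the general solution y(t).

y = -78/625 - 3*t**2/25 + 17*t/125 + C1*exp(-5*t) + C2*t*exp(-5*t)

Characteristic equation r² + 10r + 25 = 0 has discriminant (10)² - 4·(25) = 0, so r = -5 is a repeated root.
Hence y_h = (C1 + C2*t)*exp(-5*t).
For the particular solution try y_p = A0 + A1*t + A2*t^2. Substituting and matching coefficients of each power of t gives A0 = -78/625, A1 = 17/125, A2 = -3/25, so y_p = -78/625 - 3*t^2/25 + 17*t/125.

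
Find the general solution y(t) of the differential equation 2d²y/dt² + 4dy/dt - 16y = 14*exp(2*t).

y = C1*exp(2*t) + C2*exp(-4*t) + 7*t*exp(2*t)/6

Divide through by 2: y'' + 2y' - 8y = 7*exp(2*t).
Characteristic equation r² + 2r - 8 = 0 factors as (r - 2)(r + 4) = 0, so r = 2, -4.
Hence y_h = C1*exp(2*t) + C2*exp(-4*t).
Since exp(2*t) solves the homogeneous equation (r = 2 is a root of multiplicity 1), multiply the trial by t. Try y_p = A*t*exp(2*t). Substituting into the equation and dividing by exp(2*t) gives A = 7/6, so y_p = 7*t*exp(2*t)/6.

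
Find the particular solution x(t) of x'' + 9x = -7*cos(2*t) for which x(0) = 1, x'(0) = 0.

Characteristic equation r² + 9 = 0 has discriminant (0)² - 4·(9) = -36 < 0, so r = ± 3i.
Hence x_h = C1*cos(3*t) + C2*sin(3*t).
Try x_p = A*cos(2*t) + B*sin(2*t). Substituting and equating the coefficients of cos(2t) and sin(2t) gives A = -7/5, B = 0, so x_p = -7*cos(2*t)/5.
General solution: x = -7*cos(2*t)/5 + C1*cos(3*t) + C2*sin(3*t).
Apply the initial conditions: x(0) = -7/5 + C1 = 1 and x'(0) = 3*C2 = 0. Solving gives C1 = 12/5, C2 = 0.

x = -7*cos(2*t)/5 + 12*cos(3*t)/5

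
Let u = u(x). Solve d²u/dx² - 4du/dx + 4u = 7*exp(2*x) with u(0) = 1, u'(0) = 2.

Characteristic equation r² - 4r + 4 = 0 has discriminant (-4)² - 4·(4) = 0, so r = 2 is a repeated root.
Hence u_h = (C1 + C2*x)*exp(2*x).
Since exp(2*x) solves the homogeneous equation (r = 2 is a root of multiplicity 2), multiply the trial by x^2. Try u_p = A*x^2*exp(2*x). Substituting into the equation and dividing by exp(2*x) gives A = 7/2, so u_p = 7*x^2*exp(2*x)/2.
General solution: u = C1*exp(2*x) + 7*x^2*exp(2*x)/2 + C2*x*exp(2*x).
Apply the initial conditions: u(0) = C1 = 1 and u'(0) = C2 + 2*C1 = 2. Solving gives C1 = 1, C2 = 0.

u = 7*x**2*exp(2*x)/2 + exp(2*x)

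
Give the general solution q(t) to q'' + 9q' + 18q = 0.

Characteristic equation r² + 9r + 18 = 0 factors as (r + 3)(r + 6) = 0, so r = -3, -6.
Hence q_h = C1*exp(-3*t) + C2*exp(-6*t).

q = C1*exp(-3*t) + C2*exp(-6*t)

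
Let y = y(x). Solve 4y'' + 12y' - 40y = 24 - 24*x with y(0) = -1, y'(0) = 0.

y = -21/50 - 2*exp(-5*x)/25 - exp(2*x)/2 + 3*x/5

Divide through by 4: y'' + 3y' - 10y = 6 - 6*x.
Characteristic equation r² + 3r - 10 = 0 factors as (r - 2)(r + 5) = 0, so r = 2, -5.
Hence y_h = C1*exp(2*x) + C2*exp(-5*x).
For the particular solution try y_p = A0 + A1*x. Substituting and matching coefficients of each power of x gives A0 = -21/50, A1 = 3/5, so y_p = -21/50 + 3*x/5.
General solution: y = -21/50 + 3*x/5 + C1*exp(2*x) + C2*exp(-5*x).
Apply the initial conditions: y(0) = -21/50 + C1 + C2 = -1 and y'(0) = 3/5 - 5*C2 + 2*C1 = 0. Solving gives C1 = -1/2, C2 = -2/25.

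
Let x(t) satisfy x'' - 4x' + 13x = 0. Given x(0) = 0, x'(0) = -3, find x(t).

x = -exp(2*t)*sin(3*t)

Characteristic equation r² - 4r + 13 = 0 has discriminant (-4)² - 4·(13) = -36 < 0, so r = 2 ± 3i.
Hence x_h = C1*cos(3*t)*exp(2*t) + C2*exp(2*t)*sin(3*t).
Apply the initial conditions: x(0) = C1 = 0 and x'(0) = 2*C1 + 3*C2 = -3. Solving gives C1 = 0, C2 = -1.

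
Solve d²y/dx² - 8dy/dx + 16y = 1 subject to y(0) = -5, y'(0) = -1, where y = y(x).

Characteristic equation r² - 8r + 16 = 0 has discriminant (-8)² - 4·(16) = 0, so r = 4 is a repeated root.
Hence y_h = (C1 + C2*x)*exp(4*x).
For the particular solution try y_p = A0. Substituting and matching coefficients of each power of x gives A0 = 1/16, so y_p = 1/16.
General solution: y = 1/16 + C1*exp(4*x) + C2*x*exp(4*x).
Apply the initial conditions: y(0) = 1/16 + C1 = -5 and y'(0) = C2 + 4*C1 = -1. Solving gives C1 = -81/16, C2 = 77/4.

y = 1/16 - 81*exp(4*x)/16 + 77*x*exp(4*x)/4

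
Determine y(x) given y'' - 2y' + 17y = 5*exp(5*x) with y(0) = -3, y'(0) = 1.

Characteristic equation r² - 2r + 17 = 0 has discriminant (-2)² - 4·(17) = -64 < 0, so r = 1 ± 4i.
Hence y_h = C1*cos(4*x)*exp(x) + C2*exp(x)*sin(4*x).
Try y_p = A*exp(5*x). Substituting into the equation and dividing by exp(5*x) gives A = 5/32, so y_p = 5*exp(5*x)/32.
General solution: y = 5*exp(5*x)/32 + C1*cos(4*x)*exp(x) + C2*exp(x)*sin(4*x).
Apply the initial conditions: y(0) = 5/32 + C1 = -3 and y'(0) = 25/32 + C1 + 4*C2 = 1. Solving gives C1 = -101/32, C2 = 27/32.

y = 5*exp(5*x)/32 - 101*cos(4*x)*exp(x)/32 + 27*exp(x)*sin(4*x)/32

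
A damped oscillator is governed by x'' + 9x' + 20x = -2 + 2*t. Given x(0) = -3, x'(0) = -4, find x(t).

x = -29/200 - 147*exp(-4*t)/8 + t/10 + 388*exp(-5*t)/25

Characteristic equation r² + 9r + 20 = 0 factors as (r + 4)(r + 5) = 0, so r = -4, -5.
Hence x_h = C1*exp(-4*t) + C2*exp(-5*t).
For the particular solution try x_p = A0 + A1*t. Substituting and matching coefficients of each power of t gives A0 = -29/200, A1 = 1/10, so x_p = -29/200 + t/10.
General solution: x = -29/200 + t/10 + C1*exp(-4*t) + C2*exp(-5*t).
Apply the initial conditions: x(0) = -29/200 + C1 + C2 = -3 and x'(0) = 1/10 - 5*C2 - 4*C1 = -4. Solving gives C1 = -147/8, C2 = 388/25.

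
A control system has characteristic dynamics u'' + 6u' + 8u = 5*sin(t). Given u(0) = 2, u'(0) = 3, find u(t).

u = 6*exp(-2*t) - 62*exp(-4*t)/17 - 6*cos(t)/17 + 7*sin(t)/17

Characteristic equation r² + 6r + 8 = 0 factors as (r + 4)(r + 2) = 0, so r = -4, -2.
Hence u_h = C1*exp(-4*t) + C2*exp(-2*t).
Try u_p = A*cos(t) + B*sin(t). Substituting and equating the coefficients of cos(t) and sin(t) gives A = -6/17, B = 7/17, so u_p = -6*cos(t)/17 + 7*sin(t)/17.
General solution: u = -6*cos(t)/17 + 7*sin(t)/17 + C1*exp(-4*t) + C2*exp(-2*t).
Apply the initial conditions: u(0) = -6/17 + C1 + C2 = 2 and u'(0) = 7/17 - 4*C1 - 2*C2 = 3. Solving gives C1 = -62/17, C2 = 6.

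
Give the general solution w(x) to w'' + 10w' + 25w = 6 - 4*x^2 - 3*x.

Characteristic equation r² + 10r + 25 = 0 has discriminant (10)² - 4·(25) = 0, so r = -5 is a repeated root.
Hence w_h = (C1 + C2*x)*exp(-5*x).
For the particular solution try w_p = A0 + A1*x + A2*x^2. Substituting and matching coefficients of each power of x gives A0 = 156/625, A1 = 1/125, A2 = -4/25, so w_p = 156/625 - 4*x^2/25 + x/125.

w = 156/625 - 4*x**2/25 + x/125 + C1*exp(-5*x) + C2*x*exp(-5*x)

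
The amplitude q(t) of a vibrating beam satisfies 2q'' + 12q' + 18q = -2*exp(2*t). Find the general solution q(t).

Divide through by 2: q'' + 6q' + 9q = -exp(2*t).
Characteristic equation r² + 6r + 9 = 0 has discriminant (6)² - 4·(9) = 0, so r = -3 is a repeated root.
Hence q_h = (C1 + C2*t)*exp(-3*t).
Try q_p = A*exp(2*t). Substituting into the equation and dividing by exp(2*t) gives A = -1/25, so q_p = -exp(2*t)/25.

q = -exp(2*t)/25 + C1*exp(-3*t) + C2*t*exp(-3*t)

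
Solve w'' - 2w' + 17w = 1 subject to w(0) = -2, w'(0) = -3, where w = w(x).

Characteristic equation r² - 2r + 17 = 0 has discriminant (-2)² - 4·(17) = -64 < 0, so r = 1 ± 4i.
Hence w_h = C1*cos(4*x)*exp(x) + C2*exp(x)*sin(4*x).
For the particular solution try w_p = A0. Substituting and matching coefficients of each power of x gives A0 = 1/17, so w_p = 1/17.
General solution: w = 1/17 + C1*cos(4*x)*exp(x) + C2*exp(x)*sin(4*x).
Apply the initial conditions: w(0) = 1/17 + C1 = -2 and w'(0) = C1 + 4*C2 = -3. Solving gives C1 = -35/17, C2 = -4/17.

w = 1/17 - 35*cos(4*x)*exp(x)/17 - 4*exp(x)*sin(4*x)/17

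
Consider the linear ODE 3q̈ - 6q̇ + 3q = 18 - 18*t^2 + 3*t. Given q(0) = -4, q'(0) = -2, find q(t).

Divide through by 3: q'' - 2q' + q = 6 + t - 6*t^2.
Characteristic equation r² - 2r + 1 = 0 has discriminant (-2)² - 4·(1) = 0, so r = 1 is a repeated root.
Hence q_h = (C1 + C2*t)*exp(t).
For the particular solution try q_p = A0 + A1*t + A2*t^2. Substituting and matching coefficients of each power of t gives A0 = -28, A1 = -23, A2 = -6, so q_p = -28 - 23*t - 6*t^2.
General solution: q = -28 - 23*t - 6*t^2 + C1*exp(t) + C2*t*exp(t).
Apply the initial conditions: q(0) = -28 + C1 = -4 and q'(0) = -23 + C1 + C2 = -2. Solving gives C1 = 24, C2 = -3.

q = -28 - 23*t - 6*t**2 + 24*exp(t) - 3*t*exp(t)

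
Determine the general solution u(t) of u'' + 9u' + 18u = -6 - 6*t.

u = -1/6 - t/3 + C1*exp(-6*t) + C2*exp(-3*t)

Characteristic equation r² + 9r + 18 = 0 factors as (r + 6)(r + 3) = 0, so r = -6, -3.
Hence u_h = C1*exp(-6*t) + C2*exp(-3*t).
For the particular solution try u_p = A0 + A1*t. Substituting and matching coefficients of each power of t gives A0 = -1/6, A1 = -1/3, so u_p = -1/6 - t/3.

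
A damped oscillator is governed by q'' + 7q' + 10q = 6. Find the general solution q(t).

Characteristic equation r² + 7r + 10 = 0 factors as (r + 5)(r + 2) = 0, so r = -5, -2.
Hence q_h = C1*exp(-5*t) + C2*exp(-2*t).
For the particular solution try q_p = A0. Substituting and matching coefficients of each power of t gives A0 = 3/5, so q_p = 3/5.

q = 3/5 + C1*exp(-5*t) + C2*exp(-2*t)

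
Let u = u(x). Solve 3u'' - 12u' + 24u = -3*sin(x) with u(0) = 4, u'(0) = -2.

u = -7*sin(x)/65 - 4*cos(x)/65 - 651*exp(2*x)*sin(2*x)/130 + 264*cos(2*x)*exp(2*x)/65

Divide through by 3: u'' - 4u' + 8u = -sin(x).
Characteristic equation r² - 4r + 8 = 0 has discriminant (-4)² - 4·(8) = -16 < 0, so r = 2 ± 2i.
Hence u_h = C1*cos(2*x)*exp(2*x) + C2*exp(2*x)*sin(2*x).
Try u_p = A*cos(x) + B*sin(x). Substituting and equating the coefficients of cos(x) and sin(x) gives A = -4/65, B = -7/65, so u_p = -7*sin(x)/65 - 4*cos(x)/65.
General solution: u = -7*sin(x)/65 - 4*cos(x)/65 + C1*cos(2*x)*exp(2*x) + C2*exp(2*x)*sin(2*x).
Apply the initial conditions: u(0) = -4/65 + C1 = 4 and u'(0) = -7/65 + 2*C1 + 2*C2 = -2. Solving gives C1 = 264/65, C2 = -651/130.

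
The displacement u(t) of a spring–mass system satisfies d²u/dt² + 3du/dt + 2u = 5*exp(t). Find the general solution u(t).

Characteristic equation r² + 3r + 2 = 0 factors as (r + 2)(r + 1) = 0, so r = -2, -1.
Hence u_h = C1*exp(-2*t) + C2*exp(-t).
Try u_p = A*exp(t). Substituting into the equation and dividing by exp(t) gives A = 5/6, so u_p = 5*exp(t)/6.

u = 5*exp(t)/6 + C1*exp(-2*t) + C2*exp(-t)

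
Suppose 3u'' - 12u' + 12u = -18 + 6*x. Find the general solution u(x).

u = -1 + x/2 + C1*exp(2*x) + C2*x*exp(2*x)

Divide through by 3: u'' - 4u' + 4u = -6 + 2*x.
Characteristic equation r² - 4r + 4 = 0 has discriminant (-4)² - 4·(4) = 0, so r = 2 is a repeated root.
Hence u_h = (C1 + C2*x)*exp(2*x).
For the particular solution try u_p = A0 + A1*x. Substituting and matching coefficients of each power of x gives A0 = -1, A1 = 1/2, so u_p = -1 + x/2.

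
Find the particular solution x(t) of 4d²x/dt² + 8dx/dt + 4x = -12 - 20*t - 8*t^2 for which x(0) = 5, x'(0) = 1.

Divide through by 4: x'' + 2x' + x = -3 - 5*t - 2*t^2.
Characteristic equation r² + 2r + 1 = 0 has discriminant (2)² - 4·(1) = 0, so r = -1 is a repeated root.
Hence x_h = (C1 + C2*t)*exp(-t).
For the particular solution try x_p = A0 + A1*t + A2*t^2. Substituting and matching coefficients of each power of t gives A0 = -5, A1 = 3, A2 = -2, so x_p = -5 - 2*t^2 + 3*t.
General solution: x = -5 - 2*t^2 + 3*t + C1*exp(-t) + C2*t*exp(-t).
Apply the initial conditions: x(0) = -5 + C1 = 5 and x'(0) = 3 + C2 - C1 = 1. Solving gives C1 = 10, C2 = 8.

x = -5 - 2*t**2 + 3*t + 10*exp(-t) + 8*t*exp(-t)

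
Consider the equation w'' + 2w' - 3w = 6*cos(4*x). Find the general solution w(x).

Characteristic equation r² + 2r - 3 = 0 factors as (r - 1)(r + 3) = 0, so r = 1, -3.
Hence w_h = C1*exp(x) + C2*exp(-3*x).
Try w_p = A*cos(4*x) + B*sin(4*x). Substituting and equating the coefficients of cos(4x) and sin(4x) gives A = -114/425, B = 48/425, so w_p = -114*cos(4*x)/425 + 48*sin(4*x)/425.

w = -114*cos(4*x)/425 + 48*sin(4*x)/425 + C1*exp(x) + C2*exp(-3*x)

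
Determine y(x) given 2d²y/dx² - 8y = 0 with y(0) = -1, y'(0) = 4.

Divide through by 2: y'' - 4y = 0.
Characteristic equation r² - 4 = 0 factors as (r - 2)(r + 2) = 0, so r = 2, -2.
Hence y_h = C1*exp(2*x) + C2*exp(-2*x).
Apply the initial conditions: y(0) = C1 + C2 = -1 and y'(0) = -2*C2 + 2*C1 = 4. Solving gives C1 = 1/2, C2 = -3/2.

y = exp(2*x)/2 - 3*exp(-2*x)/2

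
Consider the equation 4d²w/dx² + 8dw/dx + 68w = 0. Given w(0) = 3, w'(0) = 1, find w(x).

Divide through by 4: w'' + 2w' + 17w = 0.
Characteristic equation r² + 2r + 17 = 0 has discriminant (2)² - 4·(17) = -64 < 0, so r = -1 ± 4i.
Hence w_h = C1*cos(4*x)*exp(-x) + C2*exp(-x)*sin(4*x).
Apply the initial conditions: w(0) = C1 = 3 and w'(0) = -C1 + 4*C2 = 1. Solving gives C1 = 3, C2 = 1.

w = exp(-x)*sin(4*x) + 3*cos(4*x)*exp(-x)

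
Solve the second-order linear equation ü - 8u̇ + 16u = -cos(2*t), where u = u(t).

Characteristic equation r² - 8r + 16 = 0 has discriminant (-8)² - 4·(16) = 0, so r = 4 is a repeated root.
Hence u_h = (C1 + C2*t)*exp(4*t).
Try u_p = A*cos(2*t) + B*sin(2*t). Substituting and equating the coefficients of cos(2t) and sin(2t) gives A = -3/100, B = 1/25, so u_p = -3*cos(2*t)/100 + sin(2*t)/25.

u = -3*cos(2*t)/100 + sin(2*t)/25 + C1*exp(4*t) + C2*t*exp(4*t)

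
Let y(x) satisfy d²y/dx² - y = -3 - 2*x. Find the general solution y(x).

y = 3 + 2*x + C1*exp(-x) + C2*exp(x)

Characteristic equation r² - 1 = 0 factors as (r + 1)(r - 1) = 0, so r = -1, 1.
Hence y_h = C1*exp(-x) + C2*exp(x).
For the particular solution try y_p = A0 + A1*x. Substituting and matching coefficients of each power of x gives A0 = 3, A1 = 2, so y_p = 3 + 2*x.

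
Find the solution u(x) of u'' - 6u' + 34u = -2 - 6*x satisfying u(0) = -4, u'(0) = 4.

Characteristic equation r² - 6r + 34 = 0 has discriminant (-6)² - 4·(34) = -100 < 0, so r = 3 ± 5i.
Hence u_h = C1*cos(5*x)*exp(3*x) + C2*exp(3*x)*sin(5*x).
For the particular solution try u_p = A0 + A1*x. Substituting and matching coefficients of each power of x gives A0 = -26/289, A1 = -3/17, so u_p = -26/289 - 3*x/17.
General solution: u = -26/289 - 3*x/17 + C1*cos(5*x)*exp(3*x) + C2*exp(3*x)*sin(5*x).
Apply the initial conditions: u(0) = -26/289 + C1 = -4 and u'(0) = -3/17 + 3*C1 + 5*C2 = 4. Solving gives C1 = -1130/289, C2 = 4597/1445.

u = -26/289 - 3*x/17 - 1130*cos(5*x)*exp(3*x)/289 + 4597*exp(3*x)*sin(5*x)/1445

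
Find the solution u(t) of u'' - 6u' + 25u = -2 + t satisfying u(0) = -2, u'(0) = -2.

Characteristic equation r² - 6r + 25 = 0 has discriminant (-6)² - 4·(25) = -64 < 0, so r = 3 ± 4i.
Hence u_h = C1*cos(4*t)*exp(3*t) + C2*exp(3*t)*sin(4*t).
For the particular solution try u_p = A0 + A1*t. Substituting and matching coefficients of each power of t gives A0 = -44/625, A1 = 1/25, so u_p = -44/625 + t/25.
General solution: u = -44/625 + t/25 + C1*cos(4*t)*exp(3*t) + C2*exp(3*t)*sin(4*t).
Apply the initial conditions: u(0) = -44/625 + C1 = -2 and u'(0) = 1/25 + 3*C1 + 4*C2 = -2. Solving gives C1 = -1206/625, C2 = 2343/2500.

u = -44/625 + t/25 - 1206*cos(4*t)*exp(3*t)/625 + 2343*exp(3*t)*sin(4*t)/2500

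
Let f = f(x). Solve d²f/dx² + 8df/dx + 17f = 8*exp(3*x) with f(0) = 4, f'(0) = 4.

f = 4*exp(3*x)/25 + 96*cos(x)*exp(-4*x)/25 + 472*exp(-4*x)*sin(x)/25

Characteristic equation r² + 8r + 17 = 0 has discriminant (8)² - 4·(17) = -4 < 0, so r = -4 ± i.
Hence f_h = C1*cos(x)*exp(-4*x) + C2*exp(-4*x)*sin(x).
Try f_p = A*exp(3*x). Substituting into the equation and dividing by exp(3*x) gives A = 4/25, so f_p = 4*exp(3*x)/25.
General solution: f = 4*exp(3*x)/25 + C1*cos(x)*exp(-4*x) + C2*exp(-4*x)*sin(x).
Apply the initial conditions: f(0) = 4/25 + C1 = 4 and f'(0) = 12/25 + C2 - 4*C1 = 4. Solving gives C1 = 96/25, C2 = 472/25.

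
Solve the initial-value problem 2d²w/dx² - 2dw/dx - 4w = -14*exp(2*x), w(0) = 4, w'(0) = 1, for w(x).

w = 14*exp(-x)/9 + 22*exp(2*x)/9 - 7*x*exp(2*x)/3

Divide through by 2: w'' - w' - 2w = -7*exp(2*x).
Characteristic equation r² - r - 2 = 0 factors as (r - 2)(r + 1) = 0, so r = 2, -1.
Hence w_h = C1*exp(2*x) + C2*exp(-x).
Since exp(2*x) solves the homogeneous equation (r = 2 is a root of multiplicity 1), multiply the trial by x. Try w_p = A*x*exp(2*x). Substituting into the equation and dividing by exp(2*x) gives A = -7/3, so w_p = -7*x*exp(2*x)/3.
General solution: w = C1*exp(2*x) + C2*exp(-x) - 7*x*exp(2*x)/3.
Apply the initial conditions: w(0) = C1 + C2 = 4 and w'(0) = -7/3 - C2 + 2*C1 = 1. Solving gives C1 = 22/9, C2 = 14/9.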